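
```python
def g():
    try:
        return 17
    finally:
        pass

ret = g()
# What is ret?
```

Step-by-step execution trace:
1. `g()` enters try: `return 17` sets pending return value 17.
2. Before returning, `finally: pass` runs (no effect).
3. g() returns 17 → ret = 17.
Result: 17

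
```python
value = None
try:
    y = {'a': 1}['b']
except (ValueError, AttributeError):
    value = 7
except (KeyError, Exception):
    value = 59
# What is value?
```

Step-by-step execution trace:
1. `y = {'a': 1}['b']` raises KeyError.
2. `except (ValueError, AttributeError)` does not match KeyError; skipped.
3. `except (KeyError, Exception)` matches (KeyError is in the tuple) → value = 59.
Result: 59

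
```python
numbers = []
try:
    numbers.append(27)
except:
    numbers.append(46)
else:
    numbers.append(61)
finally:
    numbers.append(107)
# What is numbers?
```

Step-by-step execution trace:
1. try: `numbers.append(27)` → numbers = [27]. No exception raised.
2. `except` is skipped.
3. `else` runs: `numbers.append(61)` → numbers = [27, 61].
4. `finally` always runs: `numbers.append(107)` → numbers = [27, 61, 107].
Result: [27, 61, 107]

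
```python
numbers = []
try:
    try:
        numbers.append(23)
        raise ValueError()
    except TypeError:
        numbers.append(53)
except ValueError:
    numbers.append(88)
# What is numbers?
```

Step-by-step execution trace:
1. Inner try: `numbers.append(23)` → numbers = [23].
2. `raise ValueError()` raises ValueError.
3. Inner `except TypeError` does not match ValueError; exception propagates to outer try.
4. Outer `except ValueError` matches → `numbers.append(88)` → numbers = [23, 88].
Result: [23, 88]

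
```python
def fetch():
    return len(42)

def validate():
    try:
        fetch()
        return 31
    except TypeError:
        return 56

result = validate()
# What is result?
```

Step-by-step execution trace:
1. `validate()` calls `fetch()`.
2. `fetch()` evaluates `len(42)`, which raises TypeError; it propagates to the caller.
3. `return 31` is not reached.
4. `except TypeError` in validate matches → returns 56.
5. result = 56.
Result: 56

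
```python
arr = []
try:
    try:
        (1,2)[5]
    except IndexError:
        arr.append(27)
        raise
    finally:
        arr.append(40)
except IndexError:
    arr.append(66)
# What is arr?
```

Step-by-step execution trace:
1. Inner try: `(1,2)[5]` raises IndexError.
2. Inner `except IndexError` matches → `arr.append(27)` → arr = [27].
3. bare `raise` re-raises IndexError.
4. Inner `finally` runs during unwinding: `arr.append(40)` → arr = [27, 40].
5. Outer `except IndexError` matches → `arr.append(66)` → arr = [27, 40, 66].
Result: [27, 40, 66]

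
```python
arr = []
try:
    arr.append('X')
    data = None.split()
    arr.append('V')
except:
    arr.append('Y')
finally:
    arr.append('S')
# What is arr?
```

Step-by-step execution trace:
1. try: `arr.append('X')` → arr = ['X'].
2. `data = None.split()` raises AttributeError; `arr.append('V')` is not reached.
3. bare `except` matches → `arr.append('Y')` → arr = ['X', 'Y'].
4. finally always runs: `arr.append('S')` → arr = ['X', 'Y', 'S'].
Result: ['X', 'Y', 'S']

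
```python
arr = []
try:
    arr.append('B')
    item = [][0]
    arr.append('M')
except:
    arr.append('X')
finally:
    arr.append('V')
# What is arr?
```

Step-by-step execution trace:
1. try: `arr.append('B')` → arr = ['B'].
2. `item = [][0]` raises IndexError; `arr.append('M')` is not reached.
3. bare `except` matches → `arr.append('X')` → arr = ['B', 'X'].
4. finally always runs: `arr.append('V')` → arr = ['B', 'X', 'V'].
Result: ['B', 'X', 'V']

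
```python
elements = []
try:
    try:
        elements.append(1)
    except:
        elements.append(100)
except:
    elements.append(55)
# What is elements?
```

Step-by-step execution trace:
1. Inner try: `elements.append(1)` → elements = [1]. No exception raised.
2. Inner `except` is skipped.
3. Inner try completes normally; outer `except` is skipped.
Result: [1]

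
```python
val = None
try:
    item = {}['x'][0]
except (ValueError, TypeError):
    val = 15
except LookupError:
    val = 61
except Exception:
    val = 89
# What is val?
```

Step-by-step execution trace:
1. `item = {}['x'][0]` raises KeyError.
2. `except (ValueError, TypeError)` does not match KeyError; skipped.
3. `except LookupError` matches (KeyError is a subclass of LookupError) → val = 61.
4. `except Exception` is not reached.
Result: 61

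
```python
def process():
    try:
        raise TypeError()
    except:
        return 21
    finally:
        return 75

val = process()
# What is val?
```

Step-by-step execution trace:
1. `process()` enters try: `raise TypeError()` raises TypeError.
2. bare `except` matches → `return 21` sets pending return value 21.
3. Before returning, `finally: return 75` runs and overrides the pending return.
4. process() returns 75 → val = 75.
Result: 75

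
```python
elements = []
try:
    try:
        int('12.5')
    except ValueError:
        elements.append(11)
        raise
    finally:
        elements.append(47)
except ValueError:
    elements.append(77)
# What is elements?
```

Step-by-step execution trace:
1. Inner try: `int('12.5')` raises ValueError.
2. Inner `except ValueError` matches → `elements.append(11)` → elements = [11].
3. bare `raise` re-raises ValueError.
4. Inner `finally` runs during unwinding: `elements.append(47)` → elements = [11, 47].
5. Outer `except ValueError` matches → `elements.append(77)` → elements = [11, 47, 77].
Result: [11, 47, 77]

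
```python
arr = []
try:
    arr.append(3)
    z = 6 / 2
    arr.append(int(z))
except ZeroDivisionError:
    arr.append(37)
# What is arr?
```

Step-by-step execution trace:
1. try: `arr.append(3)` → arr = [3].
2. `z = 6 / 2` → z = 3.0. No exception raised.
3. `arr.append(int(z))` → arr = [3, 3].
4. `except ZeroDivisionError` is skipped (no exception was raised).
Result: [3, 3]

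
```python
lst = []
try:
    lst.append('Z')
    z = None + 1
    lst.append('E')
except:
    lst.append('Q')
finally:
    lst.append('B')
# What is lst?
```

Step-by-step execution trace:
1. try: `lst.append('Z')` → lst = ['Z'].
2. `z = None + 1` raises TypeError; `lst.append('E')` is not reached.
3. bare `except` matches → `lst.append('Q')` → lst = ['Z', 'Q'].
4. finally always runs: `lst.append('B')` → lst = ['Z', 'Q', 'B'].
Result: ['Z', 'Q', 'B']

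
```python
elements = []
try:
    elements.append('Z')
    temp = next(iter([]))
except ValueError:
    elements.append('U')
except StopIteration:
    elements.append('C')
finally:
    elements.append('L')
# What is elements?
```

Step-by-step execution trace:
1. try: `elements.append('Z')` → elements = ['Z'].
2. `temp = next(iter([]))` raises StopIteration.
3. `except ValueError` does not match StopIteration; skipped.
4. `except StopIteration` matches → `elements.append('C')` → elements = ['Z', 'C'].
5. finally always runs: `elements.append('L')` → elements = ['Z', 'C', 'L'].
Result: ['Z', 'C', 'L']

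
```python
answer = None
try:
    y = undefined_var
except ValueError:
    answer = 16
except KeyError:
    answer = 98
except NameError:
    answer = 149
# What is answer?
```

Step-by-step execution trace:
1. `y = undefined_var` raises NameError.
2. `except ValueError` does not match NameError; skipped.
3. `except KeyError` does not match NameError; skipped.
4. `except NameError` matches → answer = 149.
Result: 149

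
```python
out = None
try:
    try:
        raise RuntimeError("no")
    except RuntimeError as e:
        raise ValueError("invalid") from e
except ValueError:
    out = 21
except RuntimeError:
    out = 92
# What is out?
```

Step-by-step execution trace:
1. Inner try raises RuntimeError; inner `except RuntimeError as e` catches it.
2. `raise ValueError(...) from e` raises ValueError (RuntimeError is attached as __cause__, but only ValueError is active).
3. Outer `except ValueError` matches → out = 21.
4. `except RuntimeError` is not reached.
Result: 21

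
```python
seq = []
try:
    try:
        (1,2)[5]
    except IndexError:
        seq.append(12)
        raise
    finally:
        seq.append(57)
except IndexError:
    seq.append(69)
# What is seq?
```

Step-by-step execution trace:
1. Inner try: `(1,2)[5]` raises IndexError.
2. Inner `except IndexError` matches → `seq.append(12)` → seq = [12].
3. bare `raise` re-raises IndexError.
4. Inner `finally` runs during unwinding: `seq.append(57)` → seq = [12, 57].
5. Outer `except IndexError` matches → `seq.append(69)` → seq = [12, 57, 69].
Result: [12, 57, 69]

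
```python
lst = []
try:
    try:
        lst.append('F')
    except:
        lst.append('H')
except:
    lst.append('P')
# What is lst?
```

Step-by-step execution trace:
1. Inner try: `lst.append('F')` → lst = ['F']. No exception raised.
2. Inner `except` is skipped.
3. Inner try completes normally; outer `except` is skipped.
Result: ['F']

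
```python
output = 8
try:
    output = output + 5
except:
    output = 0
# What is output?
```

Step-by-step execution trace:
1. output starts at 8.
2. try: `output = output + 5` → output = 13. No exception raised.
3. `except` is skipped.
Result: 13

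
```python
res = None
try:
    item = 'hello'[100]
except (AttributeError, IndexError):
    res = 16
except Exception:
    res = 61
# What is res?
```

Step-by-step execution trace:
1. `item = 'hello'[100]` raises IndexError.
2. `except (AttributeError, IndexError)` matches (IndexError is in the tuple) → res = 16.
3. `except Exception` is not reached.
Result: 16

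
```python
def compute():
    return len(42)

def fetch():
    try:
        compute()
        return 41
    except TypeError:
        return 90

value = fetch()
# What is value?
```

Step-by-step execution trace:
1. `fetch()` calls `compute()`.
2. `compute()` evaluates `len(42)`, which raises TypeError; it propagates to the caller.
3. `return 41` is not reached.
4. `except TypeError` in fetch matches → returns 90.
5. value = 90.
Result: 90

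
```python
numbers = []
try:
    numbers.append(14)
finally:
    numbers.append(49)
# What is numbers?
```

Step-by-step execution trace:
1. try: `numbers.append(14)` → numbers = [14].
2. The try body completes without raising.
3. finally always runs: `numbers.append(49)` → numbers = [14, 49].
Result: [14, 49]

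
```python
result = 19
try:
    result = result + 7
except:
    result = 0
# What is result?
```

Step-by-step execution trace:
1. result starts at 19.
2. try: `result = result + 7` → result = 26. No exception raised.
3. `except` is skipped.
Result: 26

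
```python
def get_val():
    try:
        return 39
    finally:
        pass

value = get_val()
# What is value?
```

Step-by-step execution trace:
1. `get_val()` enters try: `return 39` sets pending return value 39.
2. Before returning, `finally: pass` runs (no effect).
3. get_val() returns 39 → value = 39.
Result: 39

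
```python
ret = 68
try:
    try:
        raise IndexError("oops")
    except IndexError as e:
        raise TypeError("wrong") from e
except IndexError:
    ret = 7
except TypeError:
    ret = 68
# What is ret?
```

Step-by-step execution trace:
1. Inner try raises IndexError; inner `except IndexError as e` catches it.
2. `raise TypeError(...) from e` raises TypeError (IndexError is attached as __cause__, but only TypeError is active).
3. Outer `except IndexError` does not match TypeError; skipped.
4. Outer `except TypeError` matches → ret = 68.
Result: 68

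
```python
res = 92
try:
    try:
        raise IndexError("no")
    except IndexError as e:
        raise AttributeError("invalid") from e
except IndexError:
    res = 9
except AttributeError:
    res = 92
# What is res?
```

Step-by-step execution trace:
1. Inner try raises IndexError; inner `except IndexError as e` catches it.
2. `raise AttributeError(...) from e` raises AttributeError (IndexError is attached as __cause__, but only AttributeError is active).
3. Outer `except IndexError` does not match AttributeError; skipped.
4. Outer `except AttributeError` matches → res = 92.
Result: 92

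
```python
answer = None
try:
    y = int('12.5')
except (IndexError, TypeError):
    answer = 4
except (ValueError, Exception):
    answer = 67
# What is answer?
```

Step-by-step execution trace:
1. `y = int('12.5')` raises ValueError.
2. `except (IndexError, TypeError)` does not match ValueError; skipped.
3. `except (ValueError, Exception)` matches (ValueError is in the tuple) → answer = 67.
Result: 67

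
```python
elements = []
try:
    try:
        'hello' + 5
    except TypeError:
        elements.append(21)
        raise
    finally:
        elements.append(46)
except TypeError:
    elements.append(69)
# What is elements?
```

Step-by-step execution trace:
1. Inner try: `'hello' + 5` raises TypeError.
2. Inner `except TypeError` matches → `elements.append(21)` → elements = [21].
3. bare `raise` re-raises TypeError.
4. Inner `finally` runs during unwinding: `elements.append(46)` → elements = [21, 46].
5. Outer `except TypeError` matches → `elements.append(69)` → elements = [21, 46, 69].
Result: [21, 46, 69]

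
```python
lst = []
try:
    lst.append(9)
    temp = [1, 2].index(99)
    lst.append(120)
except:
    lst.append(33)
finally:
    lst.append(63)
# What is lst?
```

Step-by-step execution trace:
1. try: `lst.append(9)` → lst = [9].
2. `temp = [1, 2].index(99)` raises ValueError; `lst.append(120)` is not reached.
3. bare `except` matches → `lst.append(33)` → lst = [9, 33].
4. finally always runs: `lst.append(63)` → lst = [9, 33, 63].
Result: [9, 33, 63]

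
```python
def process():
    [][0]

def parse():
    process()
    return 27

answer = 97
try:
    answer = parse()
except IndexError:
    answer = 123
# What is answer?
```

Step-by-step execution trace:
1. answer starts at 97.
2. try: `parse()` calls `process()`.
3. `process()` evaluates `[][0]`, which raises IndexError; it propagates through parse (uncaught).
4. `return 27` in parse is not reached; the assignment to answer does not complete.
5. `except IndexError` matches → answer = 123.
Result: 123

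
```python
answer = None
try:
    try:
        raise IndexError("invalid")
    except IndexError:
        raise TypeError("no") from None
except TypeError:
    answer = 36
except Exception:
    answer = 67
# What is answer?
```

Step-by-step execution trace:
1. Inner try raises IndexError; inner `except IndexError` catches it.
2. `raise TypeError(...) from None` raises TypeError (from None suppresses __context__, but the active exception is still TypeError).
3. Outer `except TypeError` matches → answer = 36.
4. `except Exception` is not reached.
Result: 36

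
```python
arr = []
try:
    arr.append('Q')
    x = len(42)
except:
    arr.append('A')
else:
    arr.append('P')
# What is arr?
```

Step-by-step execution trace:
1. try: `arr.append('Q')` → arr = ['Q'].
2. `x = len(42)` raises TypeError.
3. bare `except` matches → `arr.append('A')` → arr = ['Q', 'A'].
4. `else` is skipped (an exception was raised).
Result: ['Q', 'A']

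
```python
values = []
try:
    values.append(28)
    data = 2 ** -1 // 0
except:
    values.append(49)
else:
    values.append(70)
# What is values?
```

Step-by-step execution trace:
1. try: `values.append(28)` → values = [28].
2. `data = 2 ** -1 // 0` raises ZeroDivisionError.
3. bare `except` matches → `values.append(49)` → values = [28, 49].
4. `else` is skipped (an exception was raised).
Result: [28, 49]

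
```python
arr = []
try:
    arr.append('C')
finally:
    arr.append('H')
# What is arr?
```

Step-by-step execution trace:
1. try: `arr.append('C')` → arr = ['C'].
2. The try body completes without raising.
3. finally always runs: `arr.append('H')` → arr = ['C', 'H'].
Result: ['C', 'H']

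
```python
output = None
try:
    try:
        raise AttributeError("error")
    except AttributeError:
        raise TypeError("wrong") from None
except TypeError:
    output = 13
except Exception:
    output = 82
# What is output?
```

Step-by-step execution trace:
1. Inner try raises AttributeError; inner `except AttributeError` catches it.
2. `raise TypeError(...) from None` raises TypeError (from None suppresses __context__, but the active exception is still TypeError).
3. Outer `except TypeError` matches → output = 13.
4. `except Exception` is not reached.
Result: 13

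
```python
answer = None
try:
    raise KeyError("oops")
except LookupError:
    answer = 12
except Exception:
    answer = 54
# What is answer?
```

Step-by-step execution trace:
1. `raise KeyError(...)` raises KeyError.
2. `except LookupError` matches (KeyError is a subclass of LookupError) → answer = 12.
3. `except Exception` is not reached.
Result: 12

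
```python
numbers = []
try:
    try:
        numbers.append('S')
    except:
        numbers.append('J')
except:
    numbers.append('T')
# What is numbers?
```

Step-by-step execution trace:
1. Inner try: `numbers.append('S')` → numbers = ['S']. No exception raised.
2. Inner `except` is skipped.
3. Inner try completes normally; outer `except` is skipped.
Result: ['S']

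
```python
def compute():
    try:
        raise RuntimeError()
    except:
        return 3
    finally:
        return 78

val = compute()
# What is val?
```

Step-by-step execution trace:
1. `compute()` enters try: `raise RuntimeError()` raises RuntimeError.
2. bare `except` matches → `return 3` sets pending return value 3.
3. Before returning, `finally: return 78` runs and overrides the pending return.
4. compute() returns 78 → val = 78.
Result: 78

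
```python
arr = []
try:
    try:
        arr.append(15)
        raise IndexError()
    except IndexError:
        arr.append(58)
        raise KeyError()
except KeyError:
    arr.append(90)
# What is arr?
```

Step-by-step execution trace:
1. Inner try: `arr.append(15)` → arr = [15].
2. `raise IndexError()` raises IndexError.
3. Inner `except IndexError` matches → `arr.append(58)` → arr = [15, 58].
4. `raise KeyError()` raises KeyError; propagates to outer try.
5. Outer `except KeyError` matches → `arr.append(90)` → arr = [15, 58, 90].
Result: [15, 58, 90]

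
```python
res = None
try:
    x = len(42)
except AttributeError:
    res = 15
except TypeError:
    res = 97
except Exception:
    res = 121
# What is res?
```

Step-by-step execution trace:
1. `x = len(42)` raises TypeError.
2. `except AttributeError` does not match TypeError; skipped.
3. `except TypeError` matches → res = 97.
4. Remaining except clauses are skipped.
Result: 97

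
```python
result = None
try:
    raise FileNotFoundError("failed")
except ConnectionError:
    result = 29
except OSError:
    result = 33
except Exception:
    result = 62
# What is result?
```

Step-by-step execution trace:
1. `raise FileNotFoundError(...)` raises FileNotFoundError.
2. `except ConnectionError` does not match (FileNotFoundError is not a subclass of ConnectionError); skipped.
3. `except OSError` matches (FileNotFoundError is a subclass of OSError) → result = 33.
4. `except Exception` is not reached.
Result: 33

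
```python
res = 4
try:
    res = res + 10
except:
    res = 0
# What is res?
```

Step-by-step execution trace:
1. res starts at 4.
2. try: `res = res + 10` → res = 14. No exception raised.
3. `except` is skipped.
Result: 14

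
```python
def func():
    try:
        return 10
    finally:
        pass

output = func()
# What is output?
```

Step-by-step execution trace:
1. `func()` enters try: `return 10` sets pending return value 10.
2. Before returning, `finally: pass` runs (no effect).
3. func() returns 10 → output = 10.
Result: 10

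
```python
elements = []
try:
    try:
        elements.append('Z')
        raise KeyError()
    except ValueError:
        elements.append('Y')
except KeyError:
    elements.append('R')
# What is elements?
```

Step-by-step execution trace:
1. Inner try: `elements.append('Z')` → elements = ['Z'].
2. `raise KeyError()` raises KeyError.
3. Inner `except ValueError` does not match KeyError; exception propagates to outer try.
4. Outer `except KeyError` matches → `elements.append('R')` → elements = ['Z', 'R'].
Result: ['Z', 'R']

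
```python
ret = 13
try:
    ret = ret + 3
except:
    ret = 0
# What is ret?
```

Step-by-step execution trace:
1. ret starts at 13.
2. try: `ret = ret + 3` → ret = 16. No exception raised.
3. `except` is skipped.
Result: 16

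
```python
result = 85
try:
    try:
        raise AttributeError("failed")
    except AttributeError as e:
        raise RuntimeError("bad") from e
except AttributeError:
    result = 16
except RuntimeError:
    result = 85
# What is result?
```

Step-by-step execution trace:
1. Inner try raises AttributeError; inner `except AttributeError as e` catches it.
2. `raise RuntimeError(...) from e` raises RuntimeError (AttributeError is attached as __cause__, but only RuntimeError is active).
3. Outer `except AttributeError` does not match RuntimeError; skipped.
4. Outer `except RuntimeError` matches → result = 85.
Result: 85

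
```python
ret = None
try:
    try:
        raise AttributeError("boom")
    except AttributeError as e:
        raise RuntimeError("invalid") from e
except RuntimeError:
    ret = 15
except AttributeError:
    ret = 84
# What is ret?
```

Step-by-step execution trace:
1. Inner try raises AttributeError; inner `except AttributeError as e` catches it.
2. `raise RuntimeError(...) from e` raises RuntimeError (AttributeError is attached as __cause__, but only RuntimeError is active).
3. Outer `except RuntimeError` matches → ret = 15.
4. `except AttributeError` is not reached.
Result: 15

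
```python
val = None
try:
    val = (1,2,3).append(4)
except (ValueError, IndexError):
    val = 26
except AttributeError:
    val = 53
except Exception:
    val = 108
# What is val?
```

Step-by-step execution trace:
1. `val = (1,2,3).append(4)` raises AttributeError.
2. `except (ValueError, IndexError)` does not match AttributeError; skipped.
3. `except AttributeError` matches (exact type match) → val = 53.
4. `except Exception` is not reached.
Result: 53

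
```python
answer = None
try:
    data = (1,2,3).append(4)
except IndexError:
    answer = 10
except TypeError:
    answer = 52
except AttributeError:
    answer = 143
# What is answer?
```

Step-by-step execution trace:
1. `data = (1,2,3).append(4)` raises AttributeError.
2. `except IndexError` does not match AttributeError; skipped.
3. `except TypeError` does not match AttributeError; skipped.
4. `except AttributeError` matches → answer = 143.
Result: 143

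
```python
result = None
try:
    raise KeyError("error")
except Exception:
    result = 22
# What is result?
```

Step-by-step execution trace:
1. `raise KeyError(...)` raises KeyError.
2. `except Exception` matches (KeyError is a subclass of Exception) → result = 22.
Result: 22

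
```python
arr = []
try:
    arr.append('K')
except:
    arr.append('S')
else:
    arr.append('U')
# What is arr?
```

Step-by-step execution trace:
1. try: `arr.append('K')` → arr = ['K']. No exception raised.
2. `except` is skipped.
3. `else` runs (try completed without exception): `arr.append('U')` → arr = ['K', 'U'].
Result: ['K', 'U']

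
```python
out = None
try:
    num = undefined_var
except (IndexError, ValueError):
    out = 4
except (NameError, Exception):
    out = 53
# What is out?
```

Step-by-step execution trace:
1. `num = undefined_var` raises NameError.
2. `except (IndexError, ValueError)` does not match NameError; skipped.
3. `except (NameError, Exception)` matches (NameError is in the tuple) → out = 53.
Result: 53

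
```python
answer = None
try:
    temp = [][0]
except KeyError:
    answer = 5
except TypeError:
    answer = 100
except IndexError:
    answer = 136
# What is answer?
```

Step-by-step execution trace:
1. `temp = [][0]` raises IndexError.
2. `except KeyError` does not match IndexError; skipped.
3. `except TypeError` does not match IndexError; skipped.
4. `except IndexError` matches → answer = 136.
Result: 136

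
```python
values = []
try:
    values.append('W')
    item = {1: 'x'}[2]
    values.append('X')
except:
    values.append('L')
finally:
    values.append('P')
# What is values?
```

Step-by-step execution trace:
1. try: `values.append('W')` → values = ['W'].
2. `item = {1: 'x'}[2]` raises KeyError; `values.append('X')` is not reached.
3. bare `except` matches → `values.append('L')` → values = ['W', 'L'].
4. finally always runs: `values.append('P')` → values = ['W', 'L', 'P'].
Result: ['W', 'L', 'P']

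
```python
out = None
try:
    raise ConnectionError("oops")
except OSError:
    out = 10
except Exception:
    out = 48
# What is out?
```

Step-by-step execution trace:
1. `raise ConnectionError(...)` raises ConnectionError.
2. `except OSError` matches (ConnectionError is a subclass of OSError) → out = 10.
3. `except Exception` is not reached.
Result: 10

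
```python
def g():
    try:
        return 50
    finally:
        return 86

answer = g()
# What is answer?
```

Step-by-step execution trace:
1. `g()` enters try: `return 50` sets pending return value 50.
2. Before returning, `finally: return 86` runs and overrides the pending return.
3. g() returns 86 → answer = 86.
Result: 86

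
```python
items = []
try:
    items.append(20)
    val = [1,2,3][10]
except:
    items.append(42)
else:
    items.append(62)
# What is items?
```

Step-by-step execution trace:
1. try: `items.append(20)` → items = [20].
2. `val = [1,2,3][10]` raises IndexError.
3. bare `except` matches → `items.append(42)` → items = [20, 42].
4. `else` is skipped (an exception was raised).
Result: [20, 42]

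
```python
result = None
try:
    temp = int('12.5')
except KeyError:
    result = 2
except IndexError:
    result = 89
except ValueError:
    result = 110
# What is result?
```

Step-by-step execution trace:
1. `temp = int('12.5')` raises ValueError.
2. `except KeyError` does not match ValueError; skipped.
3. `except IndexError` does not match ValueError; skipped.
4. `except ValueError` matches → result = 110.
Result: 110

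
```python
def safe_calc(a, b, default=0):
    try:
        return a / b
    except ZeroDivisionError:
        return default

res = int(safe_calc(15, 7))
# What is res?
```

Step-by-step execution trace:
1. `safe_calc(15, 7)` enters try: `return 15 / 7` → returns 2.142857142857143. No exception raised.
2. `except ZeroDivisionError` is skipped.
3. `int(2.142857142857143)` → 2 → res = 2.
Result: 2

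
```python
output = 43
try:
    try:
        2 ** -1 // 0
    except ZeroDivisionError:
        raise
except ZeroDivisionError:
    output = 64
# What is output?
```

Step-by-step execution trace:
1. Inner try: `2 ** -1 // 0` raises ZeroDivisionError.
2. Inner `except ZeroDivisionError` matches; bare `raise` re-raises the same ZeroDivisionError.
3. Outer `except ZeroDivisionError` matches → output = 64.
Result: 64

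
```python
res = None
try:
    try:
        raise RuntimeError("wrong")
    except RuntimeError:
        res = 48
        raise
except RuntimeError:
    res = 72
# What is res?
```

Step-by-step execution trace:
1. Inner try: `raise RuntimeError("wrong")` raises RuntimeError.
2. Inner `except RuntimeError` matches → res = 48.
3. bare `raise` re-raises the same RuntimeError.
4. Outer `except RuntimeError` matches → res = 72.
Result: 72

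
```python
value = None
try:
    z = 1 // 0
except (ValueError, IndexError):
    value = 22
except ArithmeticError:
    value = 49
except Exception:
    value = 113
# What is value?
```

Step-by-step execution trace:
1. `z = 1 // 0` raises ZeroDivisionError.
2. `except (ValueError, IndexError)` does not match ZeroDivisionError; skipped.
3. `except ArithmeticError` matches (ZeroDivisionError is a subclass of ArithmeticError) → value = 49.
4. `except Exception` is not reached.
Result: 49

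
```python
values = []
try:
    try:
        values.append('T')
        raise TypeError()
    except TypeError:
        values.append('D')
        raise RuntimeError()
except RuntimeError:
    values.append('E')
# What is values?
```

Step-by-step execution trace:
1. Inner try: `values.append('T')` → values = ['T'].
2. `raise TypeError()` raises TypeError.
3. Inner `except TypeError` matches → `values.append('D')` → values = ['T', 'D'].
4. `raise RuntimeError()` raises RuntimeError; propagates to outer try.
5. Outer `except RuntimeError` matches → `values.append('E')` → values = ['T', 'D', 'E'].
Result: ['T', 'D', 'E']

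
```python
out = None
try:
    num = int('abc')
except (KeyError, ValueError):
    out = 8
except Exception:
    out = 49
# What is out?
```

Step-by-step execution trace:
1. `num = int('abc')` raises ValueError.
2. `except (KeyError, ValueError)` matches (ValueError is in the tuple) → out = 8.
3. `except Exception` is not reached.
Result: 8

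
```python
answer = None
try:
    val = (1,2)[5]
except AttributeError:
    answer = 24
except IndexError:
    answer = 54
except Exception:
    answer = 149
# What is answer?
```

Step-by-step execution trace:
1. `val = (1,2)[5]` raises IndexError.
2. `except AttributeError` does not match IndexError; skipped.
3. `except IndexError` matches → answer = 54.
4. Remaining except clauses are skipped.
Result: 54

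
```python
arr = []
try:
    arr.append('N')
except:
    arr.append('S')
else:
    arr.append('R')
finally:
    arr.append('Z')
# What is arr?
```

Step-by-step execution trace:
1. try: `arr.append('N')` → arr = ['N']. No exception raised.
2. `except` is skipped.
3. `else` runs: `arr.append('R')` → arr = ['N', 'R'].
4. `finally` always runs: `arr.append('Z')` → arr = ['N', 'R', 'Z'].
Result: ['N', 'R', 'Z']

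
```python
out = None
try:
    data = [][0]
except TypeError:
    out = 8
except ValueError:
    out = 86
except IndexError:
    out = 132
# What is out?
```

Step-by-step execution trace:
1. `data = [][0]` raises IndexError.
2. `except TypeError` does not match IndexError; skipped.
3. `except ValueError` does not match IndexError; skipped.
4. `except IndexError` matches → out = 132.
Result: 132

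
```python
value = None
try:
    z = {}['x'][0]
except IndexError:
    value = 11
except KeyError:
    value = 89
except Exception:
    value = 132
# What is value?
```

Step-by-step execution trace:
1. `z = {}['x'][0]` raises KeyError.
2. `except IndexError` does not match KeyError; skipped.
3. `except KeyError` matches → value = 89.
4. Remaining except clauses are skipped.
Result: 89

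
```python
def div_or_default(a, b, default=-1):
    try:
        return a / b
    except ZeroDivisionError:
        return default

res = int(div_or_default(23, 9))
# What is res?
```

Step-by-step execution trace:
1. `div_or_default(23, 9)` enters try: `return 23 / 9` → returns 2.5555555555555554. No exception raised.
2. `except ZeroDivisionError` is skipped.
3. `int(2.5555555555555554)` → 2 → res = 2.
Result: 2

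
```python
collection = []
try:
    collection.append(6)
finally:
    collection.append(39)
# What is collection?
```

Step-by-step execution trace:
1. try: `collection.append(6)` → collection = [6].
2. The try body completes without raising.
3. finally always runs: `collection.append(39)` → collection = [6, 39].
Result: [6, 39]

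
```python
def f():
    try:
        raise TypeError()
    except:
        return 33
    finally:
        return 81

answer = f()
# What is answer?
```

Step-by-step execution trace:
1. `f()` enters try: `raise TypeError()` raises TypeError.
2. bare `except` matches → `return 33` sets pending return value 33.
3. Before returning, `finally: return 81` runs and overrides the pending return.
4. f() returns 81 → answer = 81.
Result: 81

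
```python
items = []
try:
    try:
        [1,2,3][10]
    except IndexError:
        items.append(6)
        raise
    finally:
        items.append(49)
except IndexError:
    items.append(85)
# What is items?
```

Step-by-step execution trace:
1. Inner try: `[1,2,3][10]` raises IndexError.
2. Inner `except IndexError` matches → `items.append(6)` → items = [6].
3. bare `raise` re-raises IndexError.
4. Inner `finally` runs during unwinding: `items.append(49)` → items = [6, 49].
5. Outer `except IndexError` matches → `items.append(85)` → items = [6, 49, 85].
Result: [6, 49, 85]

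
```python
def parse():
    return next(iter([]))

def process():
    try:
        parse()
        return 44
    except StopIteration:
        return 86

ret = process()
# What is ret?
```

Step-by-step execution trace:
1. `process()` calls `parse()`.
2. `parse()` evaluates `next(iter([]))`, which raises StopIteration; it propagates to the caller.
3. `return 44` is not reached.
4. `except StopIteration` in process matches → returns 86.
5. ret = 86.
Result: 86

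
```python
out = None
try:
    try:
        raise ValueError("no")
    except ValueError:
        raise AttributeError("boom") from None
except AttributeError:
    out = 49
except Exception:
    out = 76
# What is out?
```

Step-by-step execution trace:
1. Inner try raises ValueError; inner `except ValueError` catches it.
2. `raise AttributeError(...) from None` raises AttributeError (from None suppresses __context__, but the active exception is still AttributeError).
3. Outer `except AttributeError` matches → out = 49.
4. `except Exception` is not reached.
Result: 49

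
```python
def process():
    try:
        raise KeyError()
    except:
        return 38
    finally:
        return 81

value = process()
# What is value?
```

Step-by-step execution trace:
1. `process()` enters try: `raise KeyError()` raises KeyError.
2. bare `except` matches → `return 38` sets pending return value 38.
3. Before returning, `finally: return 81` runs and overrides the pending return.
4. process() returns 81 → value = 81.
Result: 81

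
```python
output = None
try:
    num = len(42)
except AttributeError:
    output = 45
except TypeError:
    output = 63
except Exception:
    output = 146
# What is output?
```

Step-by-step execution trace:
1. `num = len(42)` raises TypeError.
2. `except AttributeError` does not match TypeError; skipped.
3. `except TypeError` matches → output = 63.
4. Remaining except clauses are skipped.
Result: 63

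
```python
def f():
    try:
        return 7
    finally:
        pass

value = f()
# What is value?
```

Step-by-step execution trace:
1. `f()` enters try: `return 7` sets pending return value 7.
2. Before returning, `finally: pass` runs (no effect).
3. f() returns 7 → value = 7.
Result: 7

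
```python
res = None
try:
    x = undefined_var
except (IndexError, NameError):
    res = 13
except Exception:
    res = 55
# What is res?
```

Step-by-step execution trace:
1. `x = undefined_var` raises NameError.
2. `except (IndexError, NameError)` matches (NameError is in the tuple) → res = 13.
3. `except Exception` is not reached.
Result: 13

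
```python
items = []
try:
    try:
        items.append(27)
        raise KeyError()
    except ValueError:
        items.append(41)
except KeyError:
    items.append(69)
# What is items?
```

Step-by-step execution trace:
1. Inner try: `items.append(27)` → items = [27].
2. `raise KeyError()` raises KeyError.
3. Inner `except ValueError` does not match KeyError; exception propagates to outer try.
4. Outer `except KeyError` matches → `items.append(69)` → items = [27, 69].
Result: [27, 69]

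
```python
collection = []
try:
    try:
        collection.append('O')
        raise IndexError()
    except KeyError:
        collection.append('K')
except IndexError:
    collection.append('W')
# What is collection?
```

Step-by-step execution trace:
1. Inner try: `collection.append('O')` → collection = ['O'].
2. `raise IndexError()` raises IndexError.
3. Inner `except KeyError` does not match IndexError; exception propagates to outer try.
4. Outer `except IndexError` matches → `collection.append('W')` → collection = ['O', 'W'].
Result: ['O', 'W']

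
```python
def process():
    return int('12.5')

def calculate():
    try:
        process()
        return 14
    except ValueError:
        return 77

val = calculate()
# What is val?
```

Step-by-step execution trace:
1. `calculate()` calls `process()`.
2. `process()` evaluates `int('12.5')`, which raises ValueError; it propagates to the caller.
3. `return 14` is not reached.
4. `except ValueError` in calculate matches → returns 77.
5. val = 77.
Result: 77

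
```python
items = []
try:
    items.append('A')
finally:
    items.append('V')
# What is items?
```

Step-by-step execution trace:
1. try: `items.append('A')` → items = ['A'].
2. The try body completes without raising.
3. finally always runs: `items.append('V')` → items = ['A', 'V'].
Result: ['A', 'V']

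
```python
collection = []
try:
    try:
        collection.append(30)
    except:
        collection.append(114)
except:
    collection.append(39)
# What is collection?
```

Step-by-step execution trace:
1. Inner try: `collection.append(30)` → collection = [30]. No exception raised.
2. Inner `except` is skipped.
3. Inner try completes normally; outer `except` is skipped.
Result: [30]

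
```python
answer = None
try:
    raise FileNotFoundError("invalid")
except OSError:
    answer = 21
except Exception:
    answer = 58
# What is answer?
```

Step-by-step execution trace:
1. `raise FileNotFoundError(...)` raises FileNotFoundError.
2. `except OSError` matches (FileNotFoundError is a subclass of OSError) → answer = 21.
3. `except Exception` is not reached.
Result: 21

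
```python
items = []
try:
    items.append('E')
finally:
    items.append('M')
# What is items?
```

Step-by-step execution trace:
1. try: `items.append('E')` → items = ['E'].
2. The try body completes without raising.
3. finally always runs: `items.append('M')` → items = ['E', 'M'].
Result: ['E', 'M']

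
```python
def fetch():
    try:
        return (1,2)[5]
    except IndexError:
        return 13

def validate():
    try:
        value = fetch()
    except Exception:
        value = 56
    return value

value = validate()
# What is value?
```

Step-by-step execution trace:
1. `validate()` calls `fetch()`.
2. In fetch: `(1,2)[5]` raises IndexError; `except IndexError` catches it → returns 13.
3. In validate: `value = fetch()` → value = 13. No exception reaches validate.
4. `except Exception` is skipped; validate returns 13.
5. value = 13.
Result: 13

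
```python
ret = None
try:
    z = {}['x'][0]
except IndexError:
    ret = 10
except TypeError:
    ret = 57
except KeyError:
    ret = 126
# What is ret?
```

Step-by-step execution trace:
1. `z = {}['x'][0]` raises KeyError.
2. `except IndexError` does not match KeyError; skipped.
3. `except TypeError` does not match KeyError; skipped.
4. `except KeyError` matches → ret = 126.
Result: 126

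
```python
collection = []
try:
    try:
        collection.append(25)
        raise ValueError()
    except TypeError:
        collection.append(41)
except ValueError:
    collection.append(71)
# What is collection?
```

Step-by-step execution trace:
1. Inner try: `collection.append(25)` → collection = [25].
2. `raise ValueError()` raises ValueError.
3. Inner `except TypeError` does not match ValueError; exception propagates to outer try.
4. Outer `except ValueError` matches → `collection.append(71)` → collection = [25, 71].
Result: [25, 71]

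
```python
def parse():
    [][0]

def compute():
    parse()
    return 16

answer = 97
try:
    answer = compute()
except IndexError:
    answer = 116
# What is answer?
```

Step-by-step execution trace:
1. answer starts at 97.
2. try: `compute()` calls `parse()`.
3. `parse()` evaluates `[][0]`, which raises IndexError; it propagates through compute (uncaught).
4. `return 16` in compute is not reached; the assignment to answer does not complete.
5. `except IndexError` matches → answer = 116.
Result: 116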